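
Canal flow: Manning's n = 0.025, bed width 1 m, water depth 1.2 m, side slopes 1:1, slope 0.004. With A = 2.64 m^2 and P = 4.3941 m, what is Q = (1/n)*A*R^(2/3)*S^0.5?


R = A/P = 2.64/4.3941 = 0.600806
Q = (1/0.025) * 2.64 * 0.600806^(2/3) * 0.004^0.5

4.7554 m^3/s


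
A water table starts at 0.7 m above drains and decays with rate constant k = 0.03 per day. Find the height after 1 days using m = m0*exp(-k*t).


m = m0 * exp(-k*t)
m = 0.7 * exp(-0.03 * 1)
m = 0.7 * exp(-0.0300)

0.6793 m


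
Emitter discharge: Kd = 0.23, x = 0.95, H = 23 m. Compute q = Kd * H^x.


q = Kd * H^x = 0.23 * 23^0.95 = 0.23 * 19.662623

4.5224 L/h


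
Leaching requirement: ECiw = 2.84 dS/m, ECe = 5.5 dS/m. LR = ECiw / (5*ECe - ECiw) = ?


LR = ECiw / (5*ECe - ECiw)
LR = 2.84 / (5*5.5 - 2.84)
LR = 2.84 / 24.6600

0.1152


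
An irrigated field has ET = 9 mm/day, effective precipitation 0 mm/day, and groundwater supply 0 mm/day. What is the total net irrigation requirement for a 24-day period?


Daily deficit = ET - Pe - GW = 9 - 0 - 0 = 9 mm/day
NIR = 9 * 24 = 216 mm

216.0000 mm


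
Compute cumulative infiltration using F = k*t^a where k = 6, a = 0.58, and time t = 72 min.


F = k * t^a = 6 * 72^0.58
F = 6 * 11.946835

71.6810 mm


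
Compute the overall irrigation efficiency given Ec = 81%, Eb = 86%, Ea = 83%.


Ec = 0.81, Eb = 0.86, Ea = 0.83
E = 0.81 * 0.86 * 0.83 * 100 = 57.8178%

57.8178 %


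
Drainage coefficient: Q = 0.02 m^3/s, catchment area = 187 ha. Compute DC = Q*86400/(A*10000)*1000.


DC = Q * 86400 / (A * 10000) * 1000
DC = 0.02 * 86400 / (187 * 10000) * 1000
DC = 1728000.0000 / 1870000

0.9241 mm/day


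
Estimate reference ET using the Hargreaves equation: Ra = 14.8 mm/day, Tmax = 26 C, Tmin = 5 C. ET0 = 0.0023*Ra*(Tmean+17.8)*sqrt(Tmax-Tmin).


Tmean = (Tmax + Tmin)/2 = (26 + 5)/2 = 15.5
ET0 = 0.0023 * 14.8 * (15.5 + 17.8) * sqrt(26 - 5)
ET0 = 0.0023 * 14.8 * 33.3 * 4.582576

5.1945 mm/day


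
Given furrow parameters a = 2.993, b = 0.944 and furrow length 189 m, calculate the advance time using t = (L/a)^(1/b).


t = (L/a)^(1/b)
t = (189/2.993)^(1/0.944)
t = 63.147344^(1/0.944)

80.7525 min


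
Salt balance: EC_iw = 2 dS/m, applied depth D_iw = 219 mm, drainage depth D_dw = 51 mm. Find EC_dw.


EC_dw = EC_iw * D_iw / D_dw
EC_dw = 2 * 219 / 51
EC_dw = 438 / 51

8.5882 dS/m


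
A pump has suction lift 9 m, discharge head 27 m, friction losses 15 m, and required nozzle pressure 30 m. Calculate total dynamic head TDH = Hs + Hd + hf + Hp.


TDH = Hs + Hd + hf + Hp = 9 + 27 + 15 + 30 = 81

81 m


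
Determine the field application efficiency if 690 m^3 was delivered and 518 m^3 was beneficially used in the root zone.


Ea = V_root / V_field * 100 = 518 / 690 * 100 = 75.0725%

75.0725 %


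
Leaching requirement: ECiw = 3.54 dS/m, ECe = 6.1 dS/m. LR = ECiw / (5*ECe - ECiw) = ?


LR = ECiw / (5*ECe - ECiw)
LR = 3.54 / (5*6.1 - 3.54)
LR = 3.54 / 26.9600

0.1313


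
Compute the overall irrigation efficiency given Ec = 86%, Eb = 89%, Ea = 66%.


Ec = 0.86, Eb = 0.89, Ea = 0.66
E = 0.86 * 0.89 * 0.66 * 100 = 50.5164%

50.5164 %


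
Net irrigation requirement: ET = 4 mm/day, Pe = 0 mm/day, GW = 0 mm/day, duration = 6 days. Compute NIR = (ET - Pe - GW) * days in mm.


Daily deficit = ET - Pe - GW = 4 - 0 - 0 = 4 mm/day
NIR = 4 * 6 = 24 mm

24.0000 mm


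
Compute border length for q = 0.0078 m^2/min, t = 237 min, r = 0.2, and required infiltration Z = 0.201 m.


L = q*t/((1+r)*Z)
L = 0.0078*237/((1+0.2)*0.201)
L = 1.8486/0.2412

7.6642 m


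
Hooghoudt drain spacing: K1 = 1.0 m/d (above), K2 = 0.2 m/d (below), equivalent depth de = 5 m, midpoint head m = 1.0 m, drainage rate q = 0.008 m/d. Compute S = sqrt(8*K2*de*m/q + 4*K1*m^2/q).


S^2 = 8*K2*de*m/q + 4*K1*m^2/q
S^2 = 8*0.2*5*1.0/0.008 + 4*1.0*1.0^2/0.008
S = sqrt(1500.0000)

38.7298 m


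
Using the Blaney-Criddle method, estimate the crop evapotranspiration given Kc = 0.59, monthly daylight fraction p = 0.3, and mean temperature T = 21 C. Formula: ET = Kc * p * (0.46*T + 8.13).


ET = Kc * p * (0.46*T + 8.13)
ET = 0.59 * 0.3 * (0.46*21 + 8.13)
ET = 0.59 * 0.3 * 17.7900

3.1488 mm/day


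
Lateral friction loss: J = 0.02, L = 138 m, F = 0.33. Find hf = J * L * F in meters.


hf = J * L * F = 0.02 * 138 * 0.33 = 0.9108 m

0.9108 m


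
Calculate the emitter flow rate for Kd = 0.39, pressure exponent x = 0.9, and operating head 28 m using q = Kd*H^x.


q = Kd * H^x = 0.39 * 28^0.9 = 0.39 * 20.065142

7.8254 L/h


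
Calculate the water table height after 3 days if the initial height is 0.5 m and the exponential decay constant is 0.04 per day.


m = m0 * exp(-k*t)
m = 0.5 * exp(-0.04 * 3)
m = 0.5 * exp(-0.1200)

0.4435 m


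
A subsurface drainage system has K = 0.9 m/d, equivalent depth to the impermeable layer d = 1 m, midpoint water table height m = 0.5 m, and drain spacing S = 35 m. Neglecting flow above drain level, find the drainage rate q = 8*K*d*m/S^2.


q = 8*K*d*m/S^2
q = 8*0.9*1*0.5/35^2
q = 3.6000 / 1225

0.0029 m/d


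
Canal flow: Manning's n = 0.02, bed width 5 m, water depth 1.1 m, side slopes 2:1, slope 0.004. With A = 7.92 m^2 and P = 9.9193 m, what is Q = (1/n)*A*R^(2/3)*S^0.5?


R = A/P = 7.92/9.9193 = 0.798443
Q = (1/0.02) * 7.92 * 0.798443^(2/3) * 0.004^0.5

21.5553 m^3/s


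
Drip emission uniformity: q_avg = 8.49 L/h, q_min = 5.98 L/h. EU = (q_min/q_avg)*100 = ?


EU = (q_min/q_avg)*100 = (5.98/8.49)*100 = 70.4358%

70.4358 %


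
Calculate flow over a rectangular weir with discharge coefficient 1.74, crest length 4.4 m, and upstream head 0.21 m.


Q = C * L * H^(3/2) = 1.74 * 4.4 * 0.21^1.5 = 1.74 * 4.4 * 0.096234

0.7368 m^3/s


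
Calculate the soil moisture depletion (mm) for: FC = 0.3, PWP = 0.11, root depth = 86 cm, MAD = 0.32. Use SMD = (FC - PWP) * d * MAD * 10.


SMD = (FC - PWP) * d * MAD * 10
SMD = (0.3 - 0.11) * 86 * 0.32 * 10
SMD = 0.1900 * 86 * 0.32 * 10

52.2880 mm


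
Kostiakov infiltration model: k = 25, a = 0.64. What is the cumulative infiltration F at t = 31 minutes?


F = k * t^a = 25 * 31^0.64
F = 25 * 9.004746

225.1187 mm


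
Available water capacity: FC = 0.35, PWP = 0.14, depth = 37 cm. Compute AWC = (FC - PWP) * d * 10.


AWC = (FC - PWP) * d * 10
AWC = (0.35 - 0.14) * 37 * 10
AWC = 0.2100 * 37 * 10

77.7000 mm


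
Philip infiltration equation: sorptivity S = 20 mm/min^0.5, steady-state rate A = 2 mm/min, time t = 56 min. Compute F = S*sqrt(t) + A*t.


F = S*sqrt(t) + A*t
F = 20*sqrt(56) + 2*56
F = 20*7.483315 + 112

261.6663 mm


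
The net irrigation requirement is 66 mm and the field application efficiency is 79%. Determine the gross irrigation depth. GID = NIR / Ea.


Ea = 79% = 0.79
GID = NIR / Ea = 66 / 0.79 = 83.5443 mm

83.5443 mm


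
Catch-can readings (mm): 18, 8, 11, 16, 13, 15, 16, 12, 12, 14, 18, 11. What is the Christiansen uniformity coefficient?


mean = 13.666667 mm
MAD = 2.500000 mm
CU = (1 - 2.500000/13.666667)*100

81.7073 %


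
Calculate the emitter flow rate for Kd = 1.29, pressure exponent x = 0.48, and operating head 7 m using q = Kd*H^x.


q = Kd * H^x = 1.29 * 7^0.48 = 1.29 * 2.544761

3.2827 L/h


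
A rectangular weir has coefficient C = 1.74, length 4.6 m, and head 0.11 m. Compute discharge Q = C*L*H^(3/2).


Q = C * L * H^(3/2) = 1.74 * 4.6 * 0.11^1.5 = 1.74 * 4.6 * 0.036483

0.2920 m^3/s


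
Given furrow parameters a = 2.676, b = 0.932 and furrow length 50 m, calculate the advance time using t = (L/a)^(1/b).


t = (L/a)^(1/b)
t = (50/2.676)^(1/0.932)
t = 18.684604^(1/0.932)

23.1341 min


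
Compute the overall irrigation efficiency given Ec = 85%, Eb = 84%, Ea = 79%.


Ec = 0.85, Eb = 0.84, Ea = 0.79
E = 0.85 * 0.84 * 0.79 * 100 = 56.4060%

56.4060 %


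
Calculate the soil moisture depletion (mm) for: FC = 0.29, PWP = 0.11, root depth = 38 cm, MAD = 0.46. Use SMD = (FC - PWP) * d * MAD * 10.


SMD = (FC - PWP) * d * MAD * 10
SMD = (0.29 - 0.11) * 38 * 0.46 * 10
SMD = 0.1800 * 38 * 0.46 * 10

31.4640 mm


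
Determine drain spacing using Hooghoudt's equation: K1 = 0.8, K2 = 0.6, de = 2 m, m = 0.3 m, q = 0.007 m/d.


S^2 = 8*K2*de*m/q + 4*K1*m^2/q
S^2 = 8*0.6*2*0.3/0.007 + 4*0.8*0.3^2/0.007
S = sqrt(452.5714)

21.2737 m


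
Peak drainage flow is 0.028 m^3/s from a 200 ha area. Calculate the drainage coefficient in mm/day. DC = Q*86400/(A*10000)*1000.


DC = Q * 86400 / (A * 10000) * 1000
DC = 0.028 * 86400 / (200 * 10000) * 1000
DC = 2419200.0000 / 2000000

1.2096 mm/day


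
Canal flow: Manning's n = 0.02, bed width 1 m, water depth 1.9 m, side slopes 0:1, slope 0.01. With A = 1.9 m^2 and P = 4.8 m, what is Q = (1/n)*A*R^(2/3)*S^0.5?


R = A/P = 1.9/4.8 = 0.395833
Q = (1/0.02) * 1.9 * 0.395833^(2/3) * 0.01^0.5

5.1215 m^3/s


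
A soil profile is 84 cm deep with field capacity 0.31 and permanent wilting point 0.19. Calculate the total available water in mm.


AWC = (FC - PWP) * d * 10
AWC = (0.31 - 0.19) * 84 * 10
AWC = 0.1200 * 84 * 10

100.8000 mm


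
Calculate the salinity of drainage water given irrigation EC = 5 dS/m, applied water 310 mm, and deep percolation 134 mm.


EC_dw = EC_iw * D_iw / D_dw
EC_dw = 5 * 310 / 134
EC_dw = 1550 / 134

11.5672 dS/m


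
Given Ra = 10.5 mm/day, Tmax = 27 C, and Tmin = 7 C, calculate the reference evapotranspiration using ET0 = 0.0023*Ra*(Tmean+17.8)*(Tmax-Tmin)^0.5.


Tmean = (Tmax + Tmin)/2 = (27 + 7)/2 = 17.0
ET0 = 0.0023 * 10.5 * (17.0 + 17.8) * sqrt(27 - 7)
ET0 = 0.0023 * 10.5 * 34.8 * 4.472136

3.7585 mm/day


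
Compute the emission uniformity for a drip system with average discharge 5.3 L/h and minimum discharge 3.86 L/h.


EU = (q_min/q_avg)*100 = (3.86/5.3)*100 = 72.8302%

72.8302 %


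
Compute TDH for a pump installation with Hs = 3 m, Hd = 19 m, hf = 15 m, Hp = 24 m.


TDH = Hs + Hd + hf + Hp = 3 + 19 + 15 + 24 = 61

61 m


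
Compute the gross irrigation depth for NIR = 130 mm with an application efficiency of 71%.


Ea = 71% = 0.71
GID = NIR / Ea = 130 / 0.71 = 183.0986 mm

183.0986 mm


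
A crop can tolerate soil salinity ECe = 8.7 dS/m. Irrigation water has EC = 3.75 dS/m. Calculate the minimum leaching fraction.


LR = ECiw / (5*ECe - ECiw)
LR = 3.75 / (5*8.7 - 3.75)
LR = 3.75 / 39.7500

0.0943


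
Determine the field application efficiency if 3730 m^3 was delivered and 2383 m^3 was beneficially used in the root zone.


Ea = V_root / V_field * 100 = 2383 / 3730 * 100 = 63.8874%

63.8874 %


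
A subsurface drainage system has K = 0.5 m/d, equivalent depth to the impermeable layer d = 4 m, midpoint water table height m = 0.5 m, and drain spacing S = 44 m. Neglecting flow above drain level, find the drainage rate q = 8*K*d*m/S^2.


q = 8*K*d*m/S^2
q = 8*0.5*4*0.5/44^2
q = 8.0000 / 1936

0.0041 m/d


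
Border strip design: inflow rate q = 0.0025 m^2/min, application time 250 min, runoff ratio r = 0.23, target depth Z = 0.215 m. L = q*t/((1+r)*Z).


L = q*t/((1+r)*Z)
L = 0.0025*250/((1+0.23)*0.215)
L = 0.625/0.26445

2.3634 m


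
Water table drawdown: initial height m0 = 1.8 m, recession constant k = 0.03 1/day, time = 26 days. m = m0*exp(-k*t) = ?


m = m0 * exp(-k*t)
m = 1.8 * exp(-0.03 * 26)
m = 1.8 * exp(-0.7800)

0.8251 m


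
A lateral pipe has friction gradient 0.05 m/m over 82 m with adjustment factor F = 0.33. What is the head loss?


hf = J * L * F = 0.05 * 82 * 0.33 = 1.3530 m

1.3530 m


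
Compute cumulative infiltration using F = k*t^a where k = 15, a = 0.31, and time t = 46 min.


F = k * t^a = 15 * 46^0.31
F = 15 * 3.276838

49.1526 mm


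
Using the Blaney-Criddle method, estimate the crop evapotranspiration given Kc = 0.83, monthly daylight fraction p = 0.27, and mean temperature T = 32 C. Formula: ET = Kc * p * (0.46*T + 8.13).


ET = Kc * p * (0.46*T + 8.13)
ET = 0.83 * 0.27 * (0.46*32 + 8.13)
ET = 0.83 * 0.27 * 22.8500

5.1207 mm/day


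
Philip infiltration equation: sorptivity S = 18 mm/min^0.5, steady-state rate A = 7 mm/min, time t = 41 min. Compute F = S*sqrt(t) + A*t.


F = S*sqrt(t) + A*t
F = 18*sqrt(41) + 7*41
F = 18*6.403124 + 287

402.2562 mm


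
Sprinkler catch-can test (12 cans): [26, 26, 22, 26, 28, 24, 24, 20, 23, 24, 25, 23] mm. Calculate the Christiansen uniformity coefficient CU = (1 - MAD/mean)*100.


mean = 24.250000 mm
MAD = 1.625000 mm
CU = (1 - 1.625000/24.250000)*100

93.2990 %


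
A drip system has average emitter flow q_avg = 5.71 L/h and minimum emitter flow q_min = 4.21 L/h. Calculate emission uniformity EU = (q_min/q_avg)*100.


EU = (q_min/q_avg)*100 = (4.21/5.71)*100 = 73.7303%

73.7303 %


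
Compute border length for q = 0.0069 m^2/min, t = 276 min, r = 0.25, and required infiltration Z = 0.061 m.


L = q*t/((1+r)*Z)
L = 0.0069*276/((1+0.25)*0.061)
L = 1.9044/0.07625

24.9757 m


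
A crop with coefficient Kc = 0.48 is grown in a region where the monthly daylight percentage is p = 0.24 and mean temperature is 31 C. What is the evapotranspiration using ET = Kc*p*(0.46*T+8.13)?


ET = Kc * p * (0.46*T + 8.13)
ET = 0.48 * 0.24 * (0.46*31 + 8.13)
ET = 0.48 * 0.24 * 22.3900

2.5793 mm/day


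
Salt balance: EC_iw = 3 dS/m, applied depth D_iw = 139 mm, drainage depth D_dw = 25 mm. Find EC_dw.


EC_dw = EC_iw * D_iw / D_dw
EC_dw = 3 * 139 / 25
EC_dw = 417 / 25

16.6800 dS/m


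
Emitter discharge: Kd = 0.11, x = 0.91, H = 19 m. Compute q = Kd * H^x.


q = Kd * H^x = 0.11 * 19^0.91 = 0.11 * 14.576920

1.6035 L/h


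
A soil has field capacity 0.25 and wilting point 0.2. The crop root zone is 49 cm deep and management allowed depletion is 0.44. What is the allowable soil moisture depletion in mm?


SMD = (FC - PWP) * d * MAD * 10
SMD = (0.25 - 0.2) * 49 * 0.44 * 10
SMD = 0.0500 * 49 * 0.44 * 10

10.7800 mm


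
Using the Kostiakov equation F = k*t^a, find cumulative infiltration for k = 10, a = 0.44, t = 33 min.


F = k * t^a = 10 * 33^0.44
F = 10 * 4.657428

46.5743 mm


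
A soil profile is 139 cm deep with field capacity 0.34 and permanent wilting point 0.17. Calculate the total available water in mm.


AWC = (FC - PWP) * d * 10
AWC = (0.34 - 0.17) * 139 * 10
AWC = 0.1700 * 139 * 10

236.3000 mm


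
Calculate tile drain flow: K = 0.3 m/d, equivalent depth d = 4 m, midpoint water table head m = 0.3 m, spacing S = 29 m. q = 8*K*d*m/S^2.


q = 8*K*d*m/S^2
q = 8*0.3*4*0.3/29^2
q = 2.8800 / 841

0.0034 m/d


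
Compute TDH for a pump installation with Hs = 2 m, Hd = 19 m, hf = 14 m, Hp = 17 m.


TDH = Hs + Hd + hf + Hp = 2 + 19 + 14 + 17 = 52

52 m


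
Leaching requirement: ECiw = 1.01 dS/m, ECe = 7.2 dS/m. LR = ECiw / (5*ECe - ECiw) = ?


LR = ECiw / (5*ECe - ECiw)
LR = 1.01 / (5*7.2 - 1.01)
LR = 1.01 / 34.9900

0.0289


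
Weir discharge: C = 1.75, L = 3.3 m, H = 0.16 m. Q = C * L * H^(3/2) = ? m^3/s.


Q = C * L * H^(3/2) = 1.75 * 3.3 * 0.16^1.5 = 1.75 * 3.3 * 0.064000

0.3696 m^3/s


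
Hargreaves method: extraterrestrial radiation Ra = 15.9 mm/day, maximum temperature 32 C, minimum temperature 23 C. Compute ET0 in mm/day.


Tmean = (Tmax + Tmin)/2 = (32 + 23)/2 = 27.5
ET0 = 0.0023 * 15.9 * (27.5 + 17.8) * sqrt(32 - 23)
ET0 = 0.0023 * 15.9 * 45.3 * 3.000000

4.9699 mm/day


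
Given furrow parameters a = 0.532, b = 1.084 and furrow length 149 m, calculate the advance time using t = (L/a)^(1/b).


t = (L/a)^(1/b)
t = (149/0.532)^(1/1.084)
t = 280.075188^(1/1.084)

180.9812 min


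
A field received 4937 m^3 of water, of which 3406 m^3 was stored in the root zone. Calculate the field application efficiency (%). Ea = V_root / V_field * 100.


Ea = V_root / V_field * 100 = 3406 / 4937 * 100 = 68.9893%

68.9893 %


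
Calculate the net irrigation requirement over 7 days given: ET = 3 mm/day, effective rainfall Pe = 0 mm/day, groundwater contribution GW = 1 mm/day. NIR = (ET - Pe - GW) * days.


Daily deficit = ET - Pe - GW = 3 - 0 - 1 = 2 mm/day
NIR = 2 * 7 = 14 mm

14.0000 mm


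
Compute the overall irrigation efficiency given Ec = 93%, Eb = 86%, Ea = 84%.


Ec = 0.93, Eb = 0.86, Ea = 0.84
E = 0.93 * 0.86 * 0.84 * 100 = 67.1832%

67.1832 %


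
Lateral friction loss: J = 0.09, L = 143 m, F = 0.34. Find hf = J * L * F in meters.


hf = J * L * F = 0.09 * 143 * 0.34 = 4.3758 m

4.3758 m


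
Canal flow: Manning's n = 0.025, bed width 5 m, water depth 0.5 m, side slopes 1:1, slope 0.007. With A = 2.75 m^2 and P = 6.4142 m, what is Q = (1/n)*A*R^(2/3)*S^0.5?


R = A/P = 2.75/6.4142 = 0.428736
Q = (1/0.025) * 2.75 * 0.428736^(2/3) * 0.007^0.5

5.2328 m^3/s


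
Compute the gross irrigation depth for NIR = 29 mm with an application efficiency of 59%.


Ea = 59% = 0.59
GID = NIR / Ea = 29 / 0.59 = 49.1525 mm

49.1525 mm


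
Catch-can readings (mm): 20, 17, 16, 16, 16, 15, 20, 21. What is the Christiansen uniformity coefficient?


mean = 17.625000 mm
MAD = 2.031250 mm
CU = (1 - 2.031250/17.625000)*100

88.4752 %


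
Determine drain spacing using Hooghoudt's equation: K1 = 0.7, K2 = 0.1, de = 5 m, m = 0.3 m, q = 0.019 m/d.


S^2 = 8*K2*de*m/q + 4*K1*m^2/q
S^2 = 8*0.1*5*0.3/0.019 + 4*0.7*0.3^2/0.019
S = sqrt(76.4211)

8.7419 m


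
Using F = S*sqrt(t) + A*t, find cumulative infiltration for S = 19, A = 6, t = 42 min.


F = S*sqrt(t) + A*t
F = 19*sqrt(42) + 6*42
F = 19*6.480741 + 252

375.1341 mm


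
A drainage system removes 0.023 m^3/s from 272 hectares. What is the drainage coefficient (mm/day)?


DC = Q * 86400 / (A * 10000) * 1000
DC = 0.023 * 86400 / (272 * 10000) * 1000
DC = 1987200.0000 / 2720000

0.7306 mm/day


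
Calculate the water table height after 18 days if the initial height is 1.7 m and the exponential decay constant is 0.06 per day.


m = m0 * exp(-k*t)
m = 1.7 * exp(-0.06 * 18)
m = 1.7 * exp(-1.0800)

0.5773 m


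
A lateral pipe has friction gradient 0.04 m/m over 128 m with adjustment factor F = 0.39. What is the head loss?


hf = J * L * F = 0.04 * 128 * 0.39 = 1.9968 m

1.9968 m


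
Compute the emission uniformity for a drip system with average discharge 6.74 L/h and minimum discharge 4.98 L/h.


EU = (q_min/q_avg)*100 = (4.98/6.74)*100 = 73.8872%

73.8872 %


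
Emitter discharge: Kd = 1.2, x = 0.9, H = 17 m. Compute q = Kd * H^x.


q = Kd * H^x = 1.2 * 17^0.9 = 1.2 * 12.805721

15.3669 L/h


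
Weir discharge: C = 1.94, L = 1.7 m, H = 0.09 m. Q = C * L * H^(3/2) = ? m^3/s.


Q = C * L * H^(3/2) = 1.94 * 1.7 * 0.09^1.5 = 1.94 * 1.7 * 0.027000

0.0890 m^3/s


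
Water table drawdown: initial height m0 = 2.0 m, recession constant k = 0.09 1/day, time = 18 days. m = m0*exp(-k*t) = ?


m = m0 * exp(-k*t)
m = 2.0 * exp(-0.09 * 18)
m = 2.0 * exp(-1.6200)

0.3958 m


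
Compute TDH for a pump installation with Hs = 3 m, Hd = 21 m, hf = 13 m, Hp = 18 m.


TDH = Hs + Hd + hf + Hp = 3 + 21 + 13 + 18 = 55

55 m


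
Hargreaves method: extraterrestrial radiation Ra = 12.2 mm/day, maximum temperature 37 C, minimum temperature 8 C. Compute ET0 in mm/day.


Tmean = (Tmax + Tmin)/2 = (37 + 8)/2 = 22.5
ET0 = 0.0023 * 12.2 * (22.5 + 17.8) * sqrt(37 - 8)
ET0 = 0.0023 * 12.2 * 40.3 * 5.385165

6.0896 mm/day


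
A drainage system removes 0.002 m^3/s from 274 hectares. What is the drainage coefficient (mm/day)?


DC = Q * 86400 / (A * 10000) * 1000
DC = 0.002 * 86400 / (274 * 10000) * 1000
DC = 172800.0000 / 2740000

0.0631 mm/day


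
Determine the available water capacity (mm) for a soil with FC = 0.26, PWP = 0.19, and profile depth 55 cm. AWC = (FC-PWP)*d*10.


AWC = (FC - PWP) * d * 10
AWC = (0.26 - 0.19) * 55 * 10
AWC = 0.0700 * 55 * 10

38.5000 mm


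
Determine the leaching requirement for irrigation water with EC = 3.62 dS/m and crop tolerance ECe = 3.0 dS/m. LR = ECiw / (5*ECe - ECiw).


LR = ECiw / (5*ECe - ECiw)
LR = 3.62 / (5*3.0 - 3.62)
LR = 3.62 / 11.3800

0.3181


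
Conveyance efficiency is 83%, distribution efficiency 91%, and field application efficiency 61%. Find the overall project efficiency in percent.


Ec = 0.83, Eb = 0.91, Ea = 0.61
E = 0.83 * 0.91 * 0.61 * 100 = 46.0733%

46.0733 %


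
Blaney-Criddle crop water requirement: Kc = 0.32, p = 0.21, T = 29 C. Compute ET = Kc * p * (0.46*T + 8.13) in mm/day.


ET = Kc * p * (0.46*T + 8.13)
ET = 0.32 * 0.21 * (0.46*29 + 8.13)
ET = 0.32 * 0.21 * 21.4700

1.4428 mm/day


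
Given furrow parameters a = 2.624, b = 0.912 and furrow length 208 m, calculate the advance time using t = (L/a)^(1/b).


t = (L/a)^(1/b)
t = (208/2.624)^(1/0.912)
t = 79.268293^(1/0.912)

120.8776 min


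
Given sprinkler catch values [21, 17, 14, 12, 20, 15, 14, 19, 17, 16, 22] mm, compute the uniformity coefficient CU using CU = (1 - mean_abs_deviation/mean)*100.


mean = 17.000000 mm
MAD = 2.545455 mm
CU = (1 - 2.545455/17.000000)*100

85.0267 %


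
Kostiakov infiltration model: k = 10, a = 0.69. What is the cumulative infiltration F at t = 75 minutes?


F = k * t^a = 10 * 75^0.69
F = 10 * 19.669453

196.6945 mm


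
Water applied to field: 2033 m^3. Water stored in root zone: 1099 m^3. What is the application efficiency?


Ea = V_root / V_field * 100 = 1099 / 2033 * 100 = 54.0580%

54.0580 %


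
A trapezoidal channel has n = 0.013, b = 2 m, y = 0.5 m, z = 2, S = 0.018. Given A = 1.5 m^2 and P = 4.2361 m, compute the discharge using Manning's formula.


R = A/P = 1.5/4.2361 = 0.354099
Q = (1/0.013) * 1.5 * 0.354099^(2/3) * 0.018^0.5

7.7482 m^3/s


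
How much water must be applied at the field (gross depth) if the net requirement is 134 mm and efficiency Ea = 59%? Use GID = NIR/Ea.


Ea = 59% = 0.59
GID = NIR / Ea = 134 / 0.59 = 227.1186 mm

227.1186 mm


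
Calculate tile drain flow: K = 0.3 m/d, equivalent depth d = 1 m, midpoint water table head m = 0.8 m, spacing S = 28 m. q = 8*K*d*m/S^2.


q = 8*K*d*m/S^2
q = 8*0.3*1*0.8/28^2
q = 1.9200 / 784

0.0024 m/d


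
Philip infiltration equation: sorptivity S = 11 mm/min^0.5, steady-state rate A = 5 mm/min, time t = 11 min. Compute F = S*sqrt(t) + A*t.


F = S*sqrt(t) + A*t
F = 11*sqrt(11) + 5*11
F = 11*3.316625 + 55

91.4829 mm


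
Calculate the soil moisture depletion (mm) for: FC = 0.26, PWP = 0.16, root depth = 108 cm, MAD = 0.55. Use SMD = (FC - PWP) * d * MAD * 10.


SMD = (FC - PWP) * d * MAD * 10
SMD = (0.26 - 0.16) * 108 * 0.55 * 10
SMD = 0.1000 * 108 * 0.55 * 10

59.4000 mm


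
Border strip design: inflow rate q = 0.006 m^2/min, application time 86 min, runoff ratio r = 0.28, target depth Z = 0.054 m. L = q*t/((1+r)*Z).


L = q*t/((1+r)*Z)
L = 0.006*86/((1+0.28)*0.054)
L = 0.516/0.06912

7.4653 m


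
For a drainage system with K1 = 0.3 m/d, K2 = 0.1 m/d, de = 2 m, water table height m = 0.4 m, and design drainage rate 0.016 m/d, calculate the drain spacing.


S^2 = 8*K2*de*m/q + 4*K1*m^2/q
S^2 = 8*0.1*2*0.4/0.016 + 4*0.3*0.4^2/0.016
S = sqrt(52.0000)

7.2111 m


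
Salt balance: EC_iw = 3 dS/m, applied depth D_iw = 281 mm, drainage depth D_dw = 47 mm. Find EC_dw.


EC_dw = EC_iw * D_iw / D_dw
EC_dw = 3 * 281 / 47
EC_dw = 843 / 47

17.9362 dS/m


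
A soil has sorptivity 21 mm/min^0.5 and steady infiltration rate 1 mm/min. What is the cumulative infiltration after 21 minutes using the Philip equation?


F = S*sqrt(t) + A*t
F = 21*sqrt(21) + 1*21
F = 21*4.582576 + 21

117.2341 mm


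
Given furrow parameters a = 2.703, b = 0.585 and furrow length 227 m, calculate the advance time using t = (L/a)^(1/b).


t = (L/a)^(1/b)
t = (227/2.703)^(1/0.585)
t = 83.980762^(1/0.585)

1946.2394 min


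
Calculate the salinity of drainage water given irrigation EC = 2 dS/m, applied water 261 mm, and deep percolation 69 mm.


EC_dw = EC_iw * D_iw / D_dw
EC_dw = 2 * 261 / 69
EC_dw = 522 / 69

7.5652 dS/m


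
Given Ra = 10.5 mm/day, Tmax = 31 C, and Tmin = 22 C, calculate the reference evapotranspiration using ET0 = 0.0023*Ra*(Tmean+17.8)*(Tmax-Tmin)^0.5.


Tmean = (Tmax + Tmin)/2 = (31 + 22)/2 = 26.5
ET0 = 0.0023 * 10.5 * (26.5 + 17.8) * sqrt(31 - 22)
ET0 = 0.0023 * 10.5 * 44.3 * 3.000000

3.2095 mm/day


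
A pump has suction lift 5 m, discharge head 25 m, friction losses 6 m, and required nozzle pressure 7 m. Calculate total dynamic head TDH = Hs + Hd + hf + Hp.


TDH = Hs + Hd + hf + Hp = 5 + 25 + 6 + 7 = 43

43 m


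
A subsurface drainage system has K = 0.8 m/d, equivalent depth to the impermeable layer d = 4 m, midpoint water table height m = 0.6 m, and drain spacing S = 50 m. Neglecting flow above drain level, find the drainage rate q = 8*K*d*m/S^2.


q = 8*K*d*m/S^2
q = 8*0.8*4*0.6/50^2
q = 15.3600 / 2500

0.0061 m/d


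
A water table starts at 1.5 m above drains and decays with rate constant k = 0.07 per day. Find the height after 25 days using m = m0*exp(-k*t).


m = m0 * exp(-k*t)
m = 1.5 * exp(-0.07 * 25)
m = 1.5 * exp(-1.7500)

0.2607 m


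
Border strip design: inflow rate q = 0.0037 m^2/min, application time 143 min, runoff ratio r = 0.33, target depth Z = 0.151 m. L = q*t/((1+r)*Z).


L = q*t/((1+r)*Z)
L = 0.0037*143/((1+0.33)*0.151)
L = 0.5291/0.20083

2.6346 m


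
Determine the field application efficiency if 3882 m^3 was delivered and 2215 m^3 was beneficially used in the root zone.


Ea = V_root / V_field * 100 = 2215 / 3882 * 100 = 57.0582%

57.0582 %


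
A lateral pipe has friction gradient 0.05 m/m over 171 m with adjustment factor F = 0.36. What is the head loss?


hf = J * L * F = 0.05 * 171 * 0.36 = 3.0780 m

3.0780 m


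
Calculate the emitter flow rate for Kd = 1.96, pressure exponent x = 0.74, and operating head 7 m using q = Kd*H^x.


q = Kd * H^x = 1.96 * 7^0.74 = 1.96 * 4.220584

8.2723 L/h


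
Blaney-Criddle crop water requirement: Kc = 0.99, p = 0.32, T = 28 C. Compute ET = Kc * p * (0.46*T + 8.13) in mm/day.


ET = Kc * p * (0.46*T + 8.13)
ET = 0.99 * 0.32 * (0.46*28 + 8.13)
ET = 0.99 * 0.32 * 21.0100

6.6560 mm/day


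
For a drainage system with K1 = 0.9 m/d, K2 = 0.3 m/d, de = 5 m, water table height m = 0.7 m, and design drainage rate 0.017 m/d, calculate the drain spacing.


S^2 = 8*K2*de*m/q + 4*K1*m^2/q
S^2 = 8*0.3*5*0.7/0.017 + 4*0.9*0.7^2/0.017
S = sqrt(597.8824)

24.4516 m


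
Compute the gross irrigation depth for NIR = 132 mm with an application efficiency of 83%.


Ea = 83% = 0.83
GID = NIR / Ea = 132 / 0.83 = 159.0361 mm

159.0361 mm


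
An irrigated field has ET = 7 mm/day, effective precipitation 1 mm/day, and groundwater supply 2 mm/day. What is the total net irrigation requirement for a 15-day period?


Daily deficit = ET - Pe - GW = 7 - 1 - 2 = 4 mm/day
NIR = 4 * 15 = 60 mm

60.0000 mm


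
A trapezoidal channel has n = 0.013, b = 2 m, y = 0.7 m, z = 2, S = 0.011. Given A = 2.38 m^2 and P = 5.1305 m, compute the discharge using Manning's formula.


R = A/P = 2.38/5.1305 = 0.463892
Q = (1/0.013) * 2.38 * 0.463892^(2/3) * 0.011^0.5

11.5064 m^3/s


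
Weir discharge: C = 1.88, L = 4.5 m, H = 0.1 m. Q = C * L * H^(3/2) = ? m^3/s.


Q = C * L * H^(3/2) = 1.88 * 4.5 * 0.1^1.5 = 1.88 * 4.5 * 0.031623

0.2675 m^3/s


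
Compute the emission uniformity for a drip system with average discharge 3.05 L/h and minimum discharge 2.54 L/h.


EU = (q_min/q_avg)*100 = (2.54/3.05)*100 = 83.2787%

83.2787 %


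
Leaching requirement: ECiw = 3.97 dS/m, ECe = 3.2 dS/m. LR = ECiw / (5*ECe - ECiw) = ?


LR = ECiw / (5*ECe - ECiw)
LR = 3.97 / (5*3.2 - 3.97)
LR = 3.97 / 12.0300

0.3300


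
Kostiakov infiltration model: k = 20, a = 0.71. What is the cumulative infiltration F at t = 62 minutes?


F = k * t^a = 20 * 62^0.71
F = 20 * 18.732602

374.6520 mm


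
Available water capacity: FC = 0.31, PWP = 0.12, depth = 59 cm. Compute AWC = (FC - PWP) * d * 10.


AWC = (FC - PWP) * d * 10
AWC = (0.31 - 0.12) * 59 * 10
AWC = 0.1900 * 59 * 10

112.1000 mm


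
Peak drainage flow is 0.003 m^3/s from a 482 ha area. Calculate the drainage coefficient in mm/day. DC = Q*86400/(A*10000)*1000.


DC = Q * 86400 / (A * 10000) * 1000
DC = 0.003 * 86400 / (482 * 10000) * 1000
DC = 259200.0000 / 4820000

0.0538 mm/day


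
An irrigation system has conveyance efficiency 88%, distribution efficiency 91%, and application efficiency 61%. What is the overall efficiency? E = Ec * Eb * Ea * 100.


Ec = 0.88, Eb = 0.91, Ea = 0.61
E = 0.88 * 0.91 * 0.61 * 100 = 48.8488%

48.8488 %


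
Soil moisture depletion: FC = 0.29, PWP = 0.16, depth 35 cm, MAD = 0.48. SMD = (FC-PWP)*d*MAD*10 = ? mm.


SMD = (FC - PWP) * d * MAD * 10
SMD = (0.29 - 0.16) * 35 * 0.48 * 10
SMD = 0.1300 * 35 * 0.48 * 10

21.8400 mm


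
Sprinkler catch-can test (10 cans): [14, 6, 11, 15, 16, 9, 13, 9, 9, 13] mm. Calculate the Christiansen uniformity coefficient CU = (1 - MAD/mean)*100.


mean = 11.500000 mm
MAD = 2.700000 mm
CU = (1 - 2.700000/11.500000)*100

76.5217 %


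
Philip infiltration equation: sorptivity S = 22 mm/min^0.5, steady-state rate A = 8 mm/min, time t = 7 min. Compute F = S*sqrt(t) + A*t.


F = S*sqrt(t) + A*t
F = 22*sqrt(7) + 8*7
F = 22*2.645751 + 56

114.2065 mm


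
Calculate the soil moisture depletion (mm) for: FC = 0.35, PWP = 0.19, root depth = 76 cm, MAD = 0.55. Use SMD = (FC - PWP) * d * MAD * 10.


SMD = (FC - PWP) * d * MAD * 10
SMD = (0.35 - 0.19) * 76 * 0.55 * 10
SMD = 0.1600 * 76 * 0.55 * 10

66.8800 mm


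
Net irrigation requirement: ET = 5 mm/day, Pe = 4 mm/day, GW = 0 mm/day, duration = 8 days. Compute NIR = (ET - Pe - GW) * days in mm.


Daily deficit = ET - Pe - GW = 5 - 4 - 0 = 1 mm/day
NIR = 1 * 8 = 8 mm

8.0000 mm


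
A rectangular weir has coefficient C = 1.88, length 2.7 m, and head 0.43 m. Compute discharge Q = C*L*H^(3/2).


Q = C * L * H^(3/2) = 1.88 * 2.7 * 0.43^1.5 = 1.88 * 2.7 * 0.281970

1.4313 m^3/s


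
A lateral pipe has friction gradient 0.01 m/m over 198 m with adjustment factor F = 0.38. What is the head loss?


hf = J * L * F = 0.01 * 198 * 0.38 = 0.7524 m

0.7524 m


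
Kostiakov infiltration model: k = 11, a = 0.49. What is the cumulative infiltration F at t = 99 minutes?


F = k * t^a = 11 * 99^0.49
F = 11 * 9.503011

104.5331 mm


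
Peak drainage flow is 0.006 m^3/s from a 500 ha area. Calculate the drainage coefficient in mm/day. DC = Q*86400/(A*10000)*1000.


DC = Q * 86400 / (A * 10000) * 1000
DC = 0.006 * 86400 / (500 * 10000) * 1000
DC = 518400.0000 / 5000000

0.1037 mm/day


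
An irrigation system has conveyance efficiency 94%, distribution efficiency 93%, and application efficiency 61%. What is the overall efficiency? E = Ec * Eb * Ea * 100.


Ec = 0.94, Eb = 0.93, Ea = 0.61
E = 0.94 * 0.93 * 0.61 * 100 = 53.3262%

53.3262 %


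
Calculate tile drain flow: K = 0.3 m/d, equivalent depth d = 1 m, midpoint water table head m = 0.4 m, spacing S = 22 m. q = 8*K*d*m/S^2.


q = 8*K*d*m/S^2
q = 8*0.3*1*0.4/22^2
q = 0.9600 / 484

0.0020 m/d


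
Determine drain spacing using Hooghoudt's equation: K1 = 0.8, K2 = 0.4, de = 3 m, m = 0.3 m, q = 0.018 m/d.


S^2 = 8*K2*de*m/q + 4*K1*m^2/q
S^2 = 8*0.4*3*0.3/0.018 + 4*0.8*0.3^2/0.018
S = sqrt(176.0000)

13.2665 m


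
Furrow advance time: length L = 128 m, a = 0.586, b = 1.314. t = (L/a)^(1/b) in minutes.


t = (L/a)^(1/b)
t = (128/0.586)^(1/1.314)
t = 218.430034^(1/1.314)

60.2974 min


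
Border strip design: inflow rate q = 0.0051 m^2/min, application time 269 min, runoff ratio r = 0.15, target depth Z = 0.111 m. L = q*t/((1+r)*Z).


L = q*t/((1+r)*Z)
L = 0.0051*269/((1+0.15)*0.111)
L = 1.3719/0.12765

10.7474 m


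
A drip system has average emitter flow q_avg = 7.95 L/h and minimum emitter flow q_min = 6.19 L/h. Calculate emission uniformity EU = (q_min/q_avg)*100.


EU = (q_min/q_avg)*100 = (6.19/7.95)*100 = 77.8616%

77.8616 %


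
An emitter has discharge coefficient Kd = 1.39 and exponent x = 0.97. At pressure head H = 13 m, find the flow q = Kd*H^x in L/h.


q = Kd * H^x = 1.39 * 13^0.97 = 1.39 * 12.037188

16.7317 L/h


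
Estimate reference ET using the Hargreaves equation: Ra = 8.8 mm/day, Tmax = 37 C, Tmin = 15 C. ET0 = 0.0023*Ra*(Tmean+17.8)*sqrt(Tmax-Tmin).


Tmean = (Tmax + Tmin)/2 = (37 + 15)/2 = 26.0
ET0 = 0.0023 * 8.8 * (26.0 + 17.8) * sqrt(37 - 15)
ET0 = 0.0023 * 8.8 * 43.8 * 4.690416

4.1581 mm/day


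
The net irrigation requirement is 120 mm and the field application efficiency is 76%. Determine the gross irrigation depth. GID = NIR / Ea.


Ea = 76% = 0.76
GID = NIR / Ea = 120 / 0.76 = 157.8947 mm

157.8947 mm


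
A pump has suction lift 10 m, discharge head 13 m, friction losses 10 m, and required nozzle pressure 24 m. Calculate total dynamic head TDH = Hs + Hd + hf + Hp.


TDH = Hs + Hd + hf + Hp = 10 + 13 + 10 + 24 = 57

57 m


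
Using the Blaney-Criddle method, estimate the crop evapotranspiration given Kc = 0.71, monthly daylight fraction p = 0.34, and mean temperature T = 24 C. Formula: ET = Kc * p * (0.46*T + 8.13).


ET = Kc * p * (0.46*T + 8.13)
ET = 0.71 * 0.34 * (0.46*24 + 8.13)
ET = 0.71 * 0.34 * 19.1700

4.6276 mm/day


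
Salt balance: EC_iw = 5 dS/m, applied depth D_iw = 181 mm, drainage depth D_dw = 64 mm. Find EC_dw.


EC_dw = EC_iw * D_iw / D_dw
EC_dw = 5 * 181 / 64
EC_dw = 905 / 64

14.1406 dS/m


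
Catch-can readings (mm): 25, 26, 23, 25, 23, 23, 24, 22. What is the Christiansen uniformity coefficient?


mean = 23.875000 mm
MAD = 1.125000 mm
CU = (1 - 1.125000/23.875000)*100

95.2880 %


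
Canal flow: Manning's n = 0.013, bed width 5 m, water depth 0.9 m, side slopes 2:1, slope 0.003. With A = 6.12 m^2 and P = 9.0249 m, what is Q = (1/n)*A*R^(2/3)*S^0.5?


R = A/P = 6.12/9.0249 = 0.678124
Q = (1/0.013) * 6.12 * 0.678124^(2/3) * 0.003^0.5

19.9025 m^3/s


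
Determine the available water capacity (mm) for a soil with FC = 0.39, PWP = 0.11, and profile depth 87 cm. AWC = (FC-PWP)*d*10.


AWC = (FC - PWP) * d * 10
AWC = (0.39 - 0.11) * 87 * 10
AWC = 0.2800 * 87 * 10

243.6000 mm


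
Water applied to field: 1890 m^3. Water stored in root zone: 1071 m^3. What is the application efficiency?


Ea = V_root / V_field * 100 = 1071 / 1890 * 100 = 56.6667%

56.6667 %


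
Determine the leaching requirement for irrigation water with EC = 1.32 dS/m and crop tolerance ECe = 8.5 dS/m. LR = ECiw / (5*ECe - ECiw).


LR = ECiw / (5*ECe - ECiw)
LR = 1.32 / (5*8.5 - 1.32)
LR = 1.32 / 41.1800

0.0321


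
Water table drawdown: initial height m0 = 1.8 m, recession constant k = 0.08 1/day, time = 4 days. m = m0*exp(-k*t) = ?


m = m0 * exp(-k*t)
m = 1.8 * exp(-0.08 * 4)
m = 1.8 * exp(-0.3200)

1.3071 m


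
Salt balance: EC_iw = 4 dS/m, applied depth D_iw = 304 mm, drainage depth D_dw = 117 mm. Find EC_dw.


EC_dw = EC_iw * D_iw / D_dw
EC_dw = 4 * 304 / 117
EC_dw = 1216 / 117

10.3932 dS/m


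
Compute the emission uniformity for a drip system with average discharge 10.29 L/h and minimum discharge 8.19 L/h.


EU = (q_min/q_avg)*100 = (8.19/10.29)*100 = 79.5918%

79.5918 %


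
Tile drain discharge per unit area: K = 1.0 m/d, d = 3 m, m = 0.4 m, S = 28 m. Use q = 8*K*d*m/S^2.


q = 8*K*d*m/S^2
q = 8*1.0*3*0.4/28^2
q = 9.6000 / 784

0.0122 m/d


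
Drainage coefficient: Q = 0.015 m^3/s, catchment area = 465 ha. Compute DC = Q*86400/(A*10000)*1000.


DC = Q * 86400 / (A * 10000) * 1000
DC = 0.015 * 86400 / (465 * 10000) * 1000
DC = 1296000.0000 / 4650000

0.2787 mm/day


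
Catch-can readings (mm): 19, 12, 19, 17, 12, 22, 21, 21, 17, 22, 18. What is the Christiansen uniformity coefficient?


mean = 18.181818 mm
MAD = 2.710744 mm
CU = (1 - 2.710744/18.181818)*100

85.0909 %


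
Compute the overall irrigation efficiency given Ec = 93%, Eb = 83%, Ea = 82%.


Ec = 0.93, Eb = 0.83, Ea = 0.82
E = 0.93 * 0.83 * 0.82 * 100 = 63.2958%

63.2958 %


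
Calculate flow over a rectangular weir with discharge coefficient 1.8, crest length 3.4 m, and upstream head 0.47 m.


Q = C * L * H^(3/2) = 1.8 * 3.4 * 0.47^1.5 = 1.8 * 3.4 * 0.322216

1.9720 m^3/s


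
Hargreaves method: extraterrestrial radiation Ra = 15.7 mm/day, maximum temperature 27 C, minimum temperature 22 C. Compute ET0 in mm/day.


Tmean = (Tmax + Tmin)/2 = (27 + 22)/2 = 24.5
ET0 = 0.0023 * 15.7 * (24.5 + 17.8) * sqrt(27 - 22)
ET0 = 0.0023 * 15.7 * 42.3 * 2.236068

3.4155 mm/day


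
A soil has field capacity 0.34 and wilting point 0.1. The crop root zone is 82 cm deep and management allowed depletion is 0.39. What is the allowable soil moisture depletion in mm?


SMD = (FC - PWP) * d * MAD * 10
SMD = (0.34 - 0.1) * 82 * 0.39 * 10
SMD = 0.2400 * 82 * 0.39 * 10

76.7520 mm


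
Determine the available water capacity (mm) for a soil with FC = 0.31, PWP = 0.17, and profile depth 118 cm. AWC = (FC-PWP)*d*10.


AWC = (FC - PWP) * d * 10
AWC = (0.31 - 0.17) * 118 * 10
AWC = 0.1400 * 118 * 10

165.2000 mm


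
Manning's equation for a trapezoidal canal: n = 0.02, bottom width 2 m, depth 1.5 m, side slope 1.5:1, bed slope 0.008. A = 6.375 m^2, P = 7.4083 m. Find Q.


R = A/P = 6.375/7.4083 = 0.860521
Q = (1/0.02) * 6.375 * 0.860521^(2/3) * 0.008^0.5

25.7931 m^3/s


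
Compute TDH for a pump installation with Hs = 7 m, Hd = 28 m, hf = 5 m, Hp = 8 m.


TDH = Hs + Hd + hf + Hp = 7 + 28 + 5 + 8 = 48

48 m


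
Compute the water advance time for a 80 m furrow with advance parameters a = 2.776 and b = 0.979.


t = (L/a)^(1/b)
t = (80/2.776)^(1/0.979)
t = 28.818444^(1/0.979)

30.9728 min


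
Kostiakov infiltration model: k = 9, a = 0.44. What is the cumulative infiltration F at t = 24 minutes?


F = k * t^a = 9 * 24^0.44
F = 9 * 4.048489

36.4364 mm


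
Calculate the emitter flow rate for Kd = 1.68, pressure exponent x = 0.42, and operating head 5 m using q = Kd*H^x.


q = Kd * H^x = 1.68 * 5^0.42 = 1.68 * 1.965927

3.3028 L/h


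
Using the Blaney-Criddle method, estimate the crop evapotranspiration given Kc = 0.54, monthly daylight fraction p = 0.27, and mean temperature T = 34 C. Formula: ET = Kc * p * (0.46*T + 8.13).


ET = Kc * p * (0.46*T + 8.13)
ET = 0.54 * 0.27 * (0.46*34 + 8.13)
ET = 0.54 * 0.27 * 23.7700

3.4657 mm/day


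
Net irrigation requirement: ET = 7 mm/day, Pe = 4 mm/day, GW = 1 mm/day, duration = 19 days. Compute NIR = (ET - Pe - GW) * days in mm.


Daily deficit = ET - Pe - GW = 7 - 4 - 1 = 2 mm/day
NIR = 2 * 19 = 38 mm

38.0000 mm


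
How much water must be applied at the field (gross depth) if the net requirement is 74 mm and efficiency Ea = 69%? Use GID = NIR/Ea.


Ea = 69% = 0.69
GID = NIR / Ea = 74 / 0.69 = 107.2464 mm

107.2464 mm


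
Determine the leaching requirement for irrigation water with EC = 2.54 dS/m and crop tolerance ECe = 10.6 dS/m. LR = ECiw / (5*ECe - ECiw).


LR = ECiw / (5*ECe - ECiw)
LR = 2.54 / (5*10.6 - 2.54)
LR = 2.54 / 50.4600

0.0503


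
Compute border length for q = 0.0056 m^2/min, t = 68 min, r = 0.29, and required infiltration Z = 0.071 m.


L = q*t/((1+r)*Z)
L = 0.0056*68/((1+0.29)*0.071)
L = 0.3808/0.09159

4.1577 m


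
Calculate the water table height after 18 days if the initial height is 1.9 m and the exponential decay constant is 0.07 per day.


m = m0 * exp(-k*t)
m = 1.9 * exp(-0.07 * 18)
m = 1.9 * exp(-1.2600)

0.5389 m


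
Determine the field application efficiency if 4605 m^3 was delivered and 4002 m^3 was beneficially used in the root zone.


Ea = V_root / V_field * 100 = 4002 / 4605 * 100 = 86.9055%

86.9055 %


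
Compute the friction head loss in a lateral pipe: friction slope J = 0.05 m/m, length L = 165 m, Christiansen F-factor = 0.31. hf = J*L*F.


hf = J * L * F = 0.05 * 165 * 0.31 = 2.5575 m

2.5575 m


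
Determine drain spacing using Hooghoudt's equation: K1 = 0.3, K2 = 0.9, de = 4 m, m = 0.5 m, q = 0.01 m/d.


S^2 = 8*K2*de*m/q + 4*K1*m^2/q
S^2 = 8*0.9*4*0.5/0.01 + 4*0.3*0.5^2/0.01
S = sqrt(1470.0000)

38.3406 m
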